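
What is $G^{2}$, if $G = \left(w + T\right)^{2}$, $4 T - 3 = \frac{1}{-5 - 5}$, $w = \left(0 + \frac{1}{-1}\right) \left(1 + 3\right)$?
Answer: $\frac{294499921}{2560000} \approx 115.04$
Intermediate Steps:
$w = -4$ ($w = \left(0 - 1\right) 4 = \left(-1\right) 4 = -4$)
$T = \frac{29}{40}$ ($T = \frac{3}{4} + \frac{1}{4 \left(-5 - 5\right)} = \frac{3}{4} + \frac{1}{4 \left(-10\right)} = \frac{3}{4} + \frac{1}{4} \left(- \frac{1}{10}\right) = \frac{3}{4} - \frac{1}{40} = \frac{29}{40} \approx 0.725$)
$G = \frac{17161}{1600}$ ($G = \left(-4 + \frac{29}{40}\right)^{2} = \left(- \frac{131}{40}\right)^{2} = \frac{17161}{1600} \approx 10.726$)
$G^{2} = \left(\frac{17161}{1600}\right)^{2} = \frac{294499921}{2560000}$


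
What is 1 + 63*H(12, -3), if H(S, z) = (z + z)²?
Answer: 2269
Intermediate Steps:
H(S, z) = 4*z² (H(S, z) = (2*z)² = 4*z²)
1 + 63*H(12, -3) = 1 + 63*(4*(-3)²) = 1 + 63*(4*9) = 1 + 63*36 = 1 + 2268 = 2269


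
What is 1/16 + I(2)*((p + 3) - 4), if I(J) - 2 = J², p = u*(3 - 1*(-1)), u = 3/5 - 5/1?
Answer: -8923/80 ≈ -111.54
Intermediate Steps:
u = -22/5 (u = 3*(⅕) - 5*1 = ⅗ - 5 = -22/5 ≈ -4.4000)
p = -88/5 (p = -22*(3 - 1*(-1))/5 = -22*(3 + 1)/5 = -22/5*4 = -88/5 ≈ -17.600)
I(J) = 2 + J²
1/16 + I(2)*((p + 3) - 4) = 1/16 + (2 + 2²)*((-88/5 + 3) - 4) = 1/16 + (2 + 4)*(-73/5 - 4) = 1/16 + 6*(-93/5) = 1/16 - 558/5 = -8923/80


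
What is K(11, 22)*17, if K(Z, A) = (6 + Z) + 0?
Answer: 289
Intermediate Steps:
K(Z, A) = 6 + Z
K(11, 22)*17 = (6 + 11)*17 = 17*17 = 289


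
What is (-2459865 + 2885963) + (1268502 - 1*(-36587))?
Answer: 1731187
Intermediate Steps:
(-2459865 + 2885963) + (1268502 - 1*(-36587)) = 426098 + (1268502 + 36587) = 426098 + 1305089 = 1731187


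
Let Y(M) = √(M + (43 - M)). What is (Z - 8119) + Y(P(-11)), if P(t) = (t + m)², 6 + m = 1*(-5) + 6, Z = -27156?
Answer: -35275 + √43 ≈ -35268.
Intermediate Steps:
m = -5 (m = -6 + (1*(-5) + 6) = -6 + (-5 + 6) = -6 + 1 = -5)
P(t) = (-5 + t)² (P(t) = (t - 5)² = (-5 + t)²)
Y(M) = √43
(Z - 8119) + Y(P(-11)) = (-27156 - 8119) + √43 = -35275 + √43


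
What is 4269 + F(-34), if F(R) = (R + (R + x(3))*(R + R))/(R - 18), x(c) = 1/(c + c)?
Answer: 164791/39 ≈ 4225.4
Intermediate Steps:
x(c) = 1/(2*c)
F(R) = (R + 2*R*(1/6 + R))/(-18 + R) (F(R) = (R + (R + (1/2)/3)*(R + R))/(R - 18) = (R + (R + (1/2)*(1/3))*(2*R))/(-18 + R) = (R + (R + 1/6)*(2*R))/(-18 + R) = (R + (1/6 + R)*(2*R))/(-18 + R) = (R + 2*R*(1/6 + R))/(-18 + R))
4269 + F(-34) = 4269 + (2/3)*(-34)*(2 + 3*(-34))/(-18 - 34) = 4269 + (2/3)*(-34)*(2 - 102)/(-52) = 4269 + (2/3)*(-34)*(-1/52)*(-100) = 4269 - 1700/39 = 164791/39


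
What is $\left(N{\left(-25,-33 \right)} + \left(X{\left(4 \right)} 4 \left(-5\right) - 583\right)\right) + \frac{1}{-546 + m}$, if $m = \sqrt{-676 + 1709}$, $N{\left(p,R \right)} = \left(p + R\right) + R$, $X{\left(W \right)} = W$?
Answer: $- \frac{224001128}{297083} - \frac{\sqrt{1033}}{297083} \approx -754.0$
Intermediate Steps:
$N{\left(p,R \right)} = p + 2 R$ ($N{\left(p,R \right)} = \left(R + p\right) + R = p + 2 R$)
$m = \sqrt{1033} \approx 32.14$
$\left(N{\left(-25,-33 \right)} + \left(X{\left(4 \right)} 4 \left(-5\right) - 583\right)\right) + \frac{1}{-546 + m} = \left(\left(-25 + 2 \left(-33\right)\right) - \left(583 - 4 \cdot 4 \left(-5\right)\right)\right) + \frac{1}{-546 + \sqrt{1033}} = \left(\left(-25 - 66\right) + \left(16 \left(-5\right) - 583\right)\right) + \frac{1}{-546 + \sqrt{1033}} = \left(-91 - 663\right) + \frac{1}{-546 + \sqrt{1033}} = -754 + \frac{1}{-546 + \sqrt{1033}}$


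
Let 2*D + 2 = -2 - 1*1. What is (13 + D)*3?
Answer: 63/2 ≈ 31.500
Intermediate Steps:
D = -5/2 (D = -1 + (-2 - 1*1)/2 = -1 + (-2 - 1)/2 = -1 + (1/2)*(-3) = -1 - 3/2 = -5/2 ≈ -2.5000)
(13 + D)*3 = (13 - 5/2)*3 = (21/2)*3 = 63/2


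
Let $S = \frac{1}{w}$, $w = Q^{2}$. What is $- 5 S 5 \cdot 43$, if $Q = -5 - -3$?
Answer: $- \frac{1075}{4} \approx -268.75$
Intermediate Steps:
$Q = -2$ ($Q = -5 + 3 = -2$)
$w = 4$ ($w = \left(-2\right)^{2} = 4$)
$S = \frac{1}{4} \approx 0.25$
$- 5 S 5 \cdot 43 = - 5 \cdot \frac{1}{4} \cdot 5 \cdot 43 = \left(-5\right) \frac{5}{4} \cdot 43 = \left(- \frac{25}{4}\right) 43 = - \frac{1075}{4}$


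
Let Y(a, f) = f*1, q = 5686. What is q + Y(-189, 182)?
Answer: 5868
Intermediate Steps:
Y(a, f) = f
q + Y(-189, 182) = 5686 + 182 = 5868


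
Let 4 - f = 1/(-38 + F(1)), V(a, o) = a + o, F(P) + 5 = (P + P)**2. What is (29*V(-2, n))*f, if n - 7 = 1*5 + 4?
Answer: 63742/39 ≈ 1634.4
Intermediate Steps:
F(P) = -5 + 4*P**2 (F(P) = -5 + (P + P)**2 = -5 + (2*P)**2 = -5 + 4*P**2)
n = 16 (n = 7 + (1*5 + 4) = 7 + (5 + 4) = 7 + 9 = 16)
f = 157/39 (f = 4 - 1/(-38 + (-5 + 4*1**2)) = 4 - 1/(-38 + (-5 + 4*1)) = 4 - 1/(-38 + (-5 + 4)) = 4 - 1/(-38 - 1) = 4 - 1/(-39) = 4 - 1*(-1/39) = 4 + 1/39 = 157/39 ≈ 4.0256)
(29*V(-2, n))*f = (29*(-2 + 16))*(157/39) = (29*14)*(157/39) = 406*(157/39) = 63742/39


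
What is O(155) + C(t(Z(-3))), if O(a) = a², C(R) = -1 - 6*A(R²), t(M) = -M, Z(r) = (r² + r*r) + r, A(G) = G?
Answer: 22674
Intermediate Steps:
Z(r) = r + 2*r² (Z(r) = (r² + r²) + r = 2*r² + r = r + 2*r²)
C(R) = -1 - 6*R²
O(155) + C(t(Z(-3))) = 155² + (-1 - 6*9*(1 + 2*(-3))²) = 24025 + (-1 - 6*9*(1 - 6)²) = 24025 + (-1 - 6*(-(-3)*(-5))²) = 24025 + (-1 - 6*(-1*15)²) = 24025 + (-1 - 6*(-15)²) = 24025 + (-1 - 6*225) = 24025 + (-1 - 1350) = 24025 - 1351 = 22674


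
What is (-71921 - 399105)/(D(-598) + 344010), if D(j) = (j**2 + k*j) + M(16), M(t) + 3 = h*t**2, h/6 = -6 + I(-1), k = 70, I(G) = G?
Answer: -471026/648999 ≈ -0.72577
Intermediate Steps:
h = -42 (h = 6*(-6 - 1) = 6*(-7) = -42)
M(t) = -3 - 42*t**2
D(j) = -10755 + j**2 + 70*j (D(j) = (j**2 + 70*j) + (-3 - 42*16**2) = (j**2 + 70*j) + (-3 - 42*256) = (j**2 + 70*j) + (-3 - 10752) = (j**2 + 70*j) - 10755 = -10755 + j**2 + 70*j)
(-71921 - 399105)/(D(-598) + 344010) = (-71921 - 399105)/((-10755 + (-598)**2 + 70*(-598)) + 344010) = -471026/((-10755 + 357604 - 41860) + 344010) = -471026/(304989 + 344010) = -471026/648999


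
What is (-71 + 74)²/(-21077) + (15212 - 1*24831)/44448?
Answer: -203139695/936830496 ≈ -0.21684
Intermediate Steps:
(-71 + 74)²/(-21077) + (15212 - 1*24831)/44448 = 3²*(-1/21077) + (15212 - 24831)*(1/44448) = 9*(-1/21077) - 9619*1/44448 = -9/21077 - 9619/44448 = -203139695/936830496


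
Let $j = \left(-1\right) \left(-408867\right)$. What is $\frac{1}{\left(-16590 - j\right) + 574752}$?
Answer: $\frac{1}{149295} \approx 6.6981 \cdot 10^{-6}$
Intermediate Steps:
$j = 408867$
$\frac{1}{\left(-16590 - j\right) + 574752} = \frac{1}{\left(-16590 - 408867\right) + 574752} = \frac{1}{-425457 + 574752} = \frac{1}{149295}$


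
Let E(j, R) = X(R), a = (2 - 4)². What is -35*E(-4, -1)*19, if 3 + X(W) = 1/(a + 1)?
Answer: 1862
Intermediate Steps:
a = 4 (a = (-2)² = 4)
X(W) = -14/5 (X(W) = -3 + 1/(4 + 1) = -3 + 1/5 = -3 + ⅕ = -14/5)
E(j, R) = -14/5
-35*E(-4, -1)*19 = -35*(-14/5)*19 = 98*19 = 1862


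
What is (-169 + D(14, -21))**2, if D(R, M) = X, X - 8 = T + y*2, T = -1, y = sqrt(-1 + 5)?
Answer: 24964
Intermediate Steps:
y = 2 (y = sqrt(4) = 2)
X = 11 (X = 8 + (-1 + 2*2) = 8 + (-1 + 4) = 8 + 3 = 11)
D(R, M) = 11
(-169 + D(14, -21))**2 = (-169 + 11)**2 = (-158)**2 = 24964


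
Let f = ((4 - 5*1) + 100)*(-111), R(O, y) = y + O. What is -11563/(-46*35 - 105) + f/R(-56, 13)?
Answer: 19343344/73745 ≈ 262.30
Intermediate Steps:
R(O, y) = O + y
f = -10989 (f = ((4 - 5) + 100)*(-111) = (-1 + 100)*(-111) = 99*(-111) = -10989)
-11563/(-46*35 - 105) + f/R(-56, 13) = -11563/(-46*35 - 105) - 10989/(-56 + 13) = -11563/(-1610 - 105) - 10989/(-43) = -11563/(-1715) - 10989*(-1/43) = -11563*(-1/1715) + 10989/43 = 11563/1715 + 10989/43 = 19343344/73745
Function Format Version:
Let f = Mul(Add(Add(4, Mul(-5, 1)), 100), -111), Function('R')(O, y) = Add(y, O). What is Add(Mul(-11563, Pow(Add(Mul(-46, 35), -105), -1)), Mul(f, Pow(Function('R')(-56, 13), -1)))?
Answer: Rational(19343344, 73745) ≈ 262.30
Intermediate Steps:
Function('R')(O, y) = Add(O, y)
f = -10989 (f = Mul(Add(Add(4, -5), 100), -111) = Mul(Add(-1, 100), -111) = Mul(99, -111) = -10989)
Add(Mul(-11563, Pow(Add(Mul(-46, 35), -105), -1)), Mul(f, Pow(Function('R')(-56, 13), -1))) = Add(Mul(-11563, Pow(Add(Mul(-46, 35), -105), -1)), Mul(-10989, Pow(Add(-56, 13), -1))) = Add(Mul(-11563, Pow(Add(-1610, -105), -1)), Mul(-10989, Pow(-43, -1))) = Add(Mul(-11563, Pow(-1715, -1)), Mul(-10989, Rational(-1, 43))) = Add(Mul(-11563, Rational(-1, 1715)), Rational(10989, 43)) = Add(Rational(11563, 1715), Rational(10989, 43)) = Rational(19343344, 73745)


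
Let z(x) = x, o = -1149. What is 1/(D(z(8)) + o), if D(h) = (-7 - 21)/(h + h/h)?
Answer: -9/10369 ≈ -0.00086797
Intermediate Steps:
D(h) = -28/(1 + h) (D(h) = -28/(h + 1) = -28/(1 + h))
1/(D(z(8)) + o) = 1/(-28/(1 + 8) - 1149) = 1/(-28/9 - 1149) = 1/(-10369/9) = -9/10369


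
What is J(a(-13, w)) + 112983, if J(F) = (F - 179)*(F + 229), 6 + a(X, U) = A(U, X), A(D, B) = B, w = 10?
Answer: 71403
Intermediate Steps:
a(X, U) = -6 + X
J(F) = (-179 + F)*(229 + F)
J(a(-13, w)) + 112983 = (-40991 + (-6 - 13)² + 50*(-6 - 13)) + 112983 = (-40991 + (-19)² + 50*(-19)) + 112983 = (-40991 + 361 - 950) + 112983 = -41580 + 112983 = 71403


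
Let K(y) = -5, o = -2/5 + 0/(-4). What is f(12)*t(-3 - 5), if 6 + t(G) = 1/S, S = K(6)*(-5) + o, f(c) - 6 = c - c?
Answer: -1466/41 ≈ -35.756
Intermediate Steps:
o = -⅖ (o = -2*⅕ + 0*(-¼) = -⅖ + 0 = -⅖ ≈ -0.40000)
f(c) = 6 (f(c) = 6 + (c - c) = 6 + 0 = 6)
S = 123/5 (S = -5*(-5) - ⅖ = 25 - ⅖ = 123/5 ≈ 24.600)
t(G) = -733/123 (t(G) = -6 + 1/(123/5) = -6 + 5/123 = -733/123)
f(12)*t(-3 - 5) = 6*(-733/123) = -1466/41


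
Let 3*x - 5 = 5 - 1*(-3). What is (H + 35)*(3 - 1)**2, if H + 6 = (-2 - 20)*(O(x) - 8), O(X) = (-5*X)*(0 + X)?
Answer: 81740/9 ≈ 9082.2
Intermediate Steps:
x = 13/3 (x = 5/3 + (5 - 1*(-3))/3 = 5/3 + (5 + 3)/3 = 5/3 + (1/3)*8 = 5/3 + 8/3 = 13/3 ≈ 4.3333)
O(X) = -5*X**2 (O(X) = (-5*X)*X = -5*X**2)
H = 20120/9 (H = -6 + (-2 - 20)*(-5*(13/3)**2 - 8) = -6 - 22*(-5*169/9 - 8) = -6 - 22*(-845/9 - 8) = -6 - 22*(-917/9) = -6 + 20174/9 = 20120/9 ≈ 2235.6)
(H + 35)*(3 - 1)**2 = (20120/9 + 35)*(3 - 1)**2 = (20435/9)*2**2 = (20435/9)*4 = 81740/9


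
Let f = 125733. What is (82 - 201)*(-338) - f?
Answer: -85511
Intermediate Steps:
(82 - 201)*(-338) - f = (82 - 201)*(-338) - 1*125733 = -119*(-338) - 125733 = 40222 - 125733 = -85511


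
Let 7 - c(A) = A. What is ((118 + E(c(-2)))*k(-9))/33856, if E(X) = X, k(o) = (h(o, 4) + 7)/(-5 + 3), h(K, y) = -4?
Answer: -381/67712 ≈ -0.0056268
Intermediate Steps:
c(A) = 7 - A
k(o) = -3/2 (k(o) = (-4 + 7)/(-5 + 3) = 3/(-2) = 3*(-½) = -3/2)
((118 + E(c(-2)))*k(-9))/33856 = ((118 + (7 - 1*(-2)))*(-3/2))/33856 = ((118 + (7 + 2))*(-3/2))*(1/33856) = ((118 + 9)*(-3/2))*(1/33856) = (127*(-3/2))*(1/33856) = -381/2*1/33856 = -381/67712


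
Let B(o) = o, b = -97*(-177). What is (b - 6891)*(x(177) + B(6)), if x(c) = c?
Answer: 1880874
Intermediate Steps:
b = 17169
(b - 6891)*(x(177) + B(6)) = (17169 - 6891)*(177 + 6) = 10278*183 = 1880874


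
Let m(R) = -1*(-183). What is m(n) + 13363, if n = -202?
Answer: 13546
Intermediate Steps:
m(R) = 183
m(n) + 13363 = 183 + 13363 = 13546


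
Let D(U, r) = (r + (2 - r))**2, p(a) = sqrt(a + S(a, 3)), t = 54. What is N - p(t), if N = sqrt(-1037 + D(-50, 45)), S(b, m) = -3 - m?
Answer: -4*sqrt(3) + I*sqrt(1033) ≈ -6.9282 + 32.14*I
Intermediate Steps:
p(a) = sqrt(-6 + a) (p(a) = sqrt(a + (-3 - 1*3)) = sqrt(a + (-3 - 3)) = sqrt(a - 6) = sqrt(-6 + a))
D(U, r) = 4 (D(U, r) = 2**2 = 4)
N = I*sqrt(1033) (N = sqrt(-1037 + 4) = sqrt(-1033) = I*sqrt(1033) ≈ 32.14*I)
N - p(t) = I*sqrt(1033) - sqrt(-6 + 54) = I*sqrt(1033) - sqrt(48) = I*sqrt(1033) - 4*sqrt(3) = -4*sqrt(3) + I*sqrt(1033)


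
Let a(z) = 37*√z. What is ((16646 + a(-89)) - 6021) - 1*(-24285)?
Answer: 34910 + 37*I*√89 ≈ 34910.0 + 349.06*I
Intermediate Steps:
((16646 + a(-89)) - 6021) - 1*(-24285) = ((16646 + 37*√(-89)) - 6021) - 1*(-24285) = ((16646 + 37*(I*√89)) - 6021) + 24285 = ((16646 + 37*I*√89) - 6021) + 24285 = (10625 + 37*I*√89) + 24285 = 34910 + 37*I*√89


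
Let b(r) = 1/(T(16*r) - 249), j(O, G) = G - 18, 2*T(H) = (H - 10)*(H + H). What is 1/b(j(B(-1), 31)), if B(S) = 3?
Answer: 40935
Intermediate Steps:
T(H) = H*(-10 + H) (T(H) = ((H - 10)*(H + H))/2 = ((-10 + H)*(2*H))/2 = (2*H*(-10 + H))/2 = H*(-10 + H))
j(O, G) = -18 + G
b(r) = 1/(-249 + 16*r*(-10 + 16*r)) (b(r) = 1/((16*r)*(-10 + 16*r) - 249) = 1/(16*r*(-10 + 16*r) - 249) = 1/(-249 + 16*r*(-10 + 16*r)))
1/b(j(B(-1), 31)) = 1/(1/(-249 + 32*(-18 + 31)*(-5 + 8*(-18 + 31)))) = 1/(1/(-249 + 32*13*(-5 + 8*13))) = 1/(1/(-249 + 32*13*(-5 + 104))) = 1/(1/(-249 + 32*13*99)) = 1/(1/(-249 + 41184)) = 1/(1/40935) = 40935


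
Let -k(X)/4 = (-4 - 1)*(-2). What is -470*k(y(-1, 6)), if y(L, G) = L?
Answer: 18800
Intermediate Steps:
k(X) = -40 (k(X) = -4*(-4 - 1)*(-2) = -(-20)*(-2) = -4*10 = -40)
-470*k(y(-1, 6)) = -470*(-40) = 18800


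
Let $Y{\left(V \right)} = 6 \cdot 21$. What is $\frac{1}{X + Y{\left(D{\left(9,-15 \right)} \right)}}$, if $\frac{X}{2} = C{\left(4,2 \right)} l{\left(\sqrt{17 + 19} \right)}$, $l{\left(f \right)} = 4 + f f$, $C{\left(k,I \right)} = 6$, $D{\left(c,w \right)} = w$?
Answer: $\frac{1}{606} \approx 0.0016502$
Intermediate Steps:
$l{\left(f \right)} = 4 + f^{2}$
$Y{\left(V \right)} = 126$
$X = 480$ ($X = 2 \cdot 6 \left(4 + \left(\sqrt{17 + 19}\right)^{2}\right) = 2 \cdot 6 \left(4 + \left(\sqrt{36}\right)^{2}\right) = 2 \cdot 6 \left(4 + 6^{2}\right) = 2 \cdot 6 \left(4 + 36\right) = 2 \cdot 6 \cdot 40 = 2 \cdot 240 = 480$)
$\frac{1}{X + Y{\left(D{\left(9,-15 \right)} \right)}} = \frac{1}{480 + 126} = \frac{1}{606}$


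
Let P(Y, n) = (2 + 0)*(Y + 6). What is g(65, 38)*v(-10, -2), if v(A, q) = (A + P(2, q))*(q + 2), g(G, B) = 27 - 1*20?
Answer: 0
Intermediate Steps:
g(G, B) = 7 (g(G, B) = 27 - 20 = 7)
P(Y, n) = 12 + 2*Y (P(Y, n) = 2*(6 + Y) = 12 + 2*Y)
v(A, q) = (2 + q)*(16 + A) (v(A, q) = (A + (12 + 2*2))*(q + 2) = (A + (12 + 4))*(2 + q) = (A + 16)*(2 + q) = (16 + A)*(2 + q) = (2 + q)*(16 + A))
g(65, 38)*v(-10, -2) = 7*(32 + 2*(-10) + 16*(-2) - 10*(-2)) = 7*(32 - 20 - 32 + 20) = 7*0 = 0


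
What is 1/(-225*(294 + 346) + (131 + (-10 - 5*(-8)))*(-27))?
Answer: -1/148347 ≈ -6.7409e-6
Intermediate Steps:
1/(-225*(294 + 346) + (131 + (-10 - 5*(-8)))*(-27)) = 1/(-225*640 + (131 + (-10 + 40))*(-27)) = 1/(-144000 + (131 + 30)*(-27)) = 1/(-144000 + 161*(-27)) = 1/(-144000 - 4347) = 1/(-148347) = -1/148347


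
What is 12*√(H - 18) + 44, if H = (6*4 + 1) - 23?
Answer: 44 + 48*I ≈ 44.0 + 48.0*I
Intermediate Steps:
H = 2 (H = (24 + 1) - 23 = 25 - 23 = 2)
12*√(H - 18) + 44 = 12*√(2 - 18) + 44 = 12*√(-16) + 44 = 12*(4*I) + 44 = 48*I + 44 = 44 + 48*I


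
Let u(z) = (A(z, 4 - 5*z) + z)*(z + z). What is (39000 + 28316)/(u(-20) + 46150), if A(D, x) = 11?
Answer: 33658/23255 ≈ 1.4473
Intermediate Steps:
u(z) = 2*z*(11 + z) (u(z) = (11 + z)*(z + z) = (11 + z)*(2*z) = 2*z*(11 + z))
(39000 + 28316)/(u(-20) + 46150) = (39000 + 28316)/(2*(-20)*(11 - 20) + 46150) = 67316/(2*(-20)*(-9) + 46150) = 67316/(360 + 46150) = 67316/46510 = 67316*(1/46510) = 33658/23255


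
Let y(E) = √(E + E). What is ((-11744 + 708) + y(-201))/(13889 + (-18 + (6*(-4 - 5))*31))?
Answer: -11036/12197 + I*√402/12197 ≈ -0.90481 + 0.0016438*I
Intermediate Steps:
y(E) = √2*√E (y(E) = √(2*E) = √2*√E)
((-11744 + 708) + y(-201))/(13889 + (-18 + (6*(-4 - 5))*31)) = ((-11744 + 708) + √2*√(-201))/(13889 + (-18 + (6*(-4 - 5))*31)) = (-11036 + √2*(I*√201))/(13889 + (-18 + (6*(-9))*31)) = (-11036 + I*√402)/(13889 + (-18 - 54*31)) = (-11036 + I*√402)/(13889 + (-18 - 1674)) = (-11036 + I*√402)/(13889 - 1692) = (-11036 + I*√402)/12197 = (-11036 + I*√402)*(1/12197) = -11036/12197 + I*√402/12197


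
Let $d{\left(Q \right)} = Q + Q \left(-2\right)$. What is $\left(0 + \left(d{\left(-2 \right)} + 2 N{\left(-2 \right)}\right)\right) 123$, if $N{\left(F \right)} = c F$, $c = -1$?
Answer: $738$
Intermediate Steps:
$d{\left(Q \right)} = - Q$ ($d{\left(Q \right)} = Q - 2 Q = - Q$)
$N{\left(F \right)} = - F$
$\left(0 + \left(d{\left(-2 \right)} + 2 N{\left(-2 \right)}\right)\right) 123 = \left(0 - \left(-2 - 2 \left(\left(-1\right) \left(-2\right)\right)\right)\right) 123 = \left(0 + \left(2 + 2 \cdot 2\right)\right) 123 = \left(0 + \left(2 + 4\right)\right) 123 = \left(0 + 6\right) 123 = 6 \cdot 123 = 738$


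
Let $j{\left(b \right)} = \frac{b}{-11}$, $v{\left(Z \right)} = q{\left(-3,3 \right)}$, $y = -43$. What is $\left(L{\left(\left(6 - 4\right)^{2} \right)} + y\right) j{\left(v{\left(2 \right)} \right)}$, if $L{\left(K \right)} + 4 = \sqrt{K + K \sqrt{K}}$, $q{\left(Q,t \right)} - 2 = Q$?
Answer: $- \frac{47}{11} + \frac{2 \sqrt{3}}{11} \approx -3.9578$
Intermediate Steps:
$q{\left(Q,t \right)} = 2 + Q$
$v{\left(Z \right)} = -1$ ($v{\left(Z \right)} = 2 - 3 = -1$)
$j{\left(b \right)} = - \frac{b}{11}$ ($j{\left(b \right)} = b \left(- \frac{1}{11}\right) = - \frac{b}{11}$)
$L{\left(K \right)} = -4 + \sqrt{K + K^{\frac{3}{2}}}$ ($L{\left(K \right)} = -4 + \sqrt{K + K \sqrt{K}} = -4 + \sqrt{K + K^{\frac{3}{2}}}$)
$\left(L{\left(\left(6 - 4\right)^{2} \right)} + y\right) j{\left(v{\left(2 \right)} \right)} = \left(\left(-4 + \sqrt{\left(6 - 4\right)^{2} + \left(\left(6 - 4\right)^{2}\right)^{\frac{3}{2}}}\right) - 43\right) \left(\left(- \frac{1}{11}\right) \left(-1\right)\right) = \left(\left(-4 + \sqrt{2^{2} + \left(2^{2}\right)^{\frac{3}{2}}}\right) - 43\right) \frac{1}{11} = \left(\left(-4 + \sqrt{4 + 4^{\frac{3}{2}}}\right) - 43\right) \frac{1}{11} = \left(\left(-4 + \sqrt{4 + 8}\right) - 43\right) \frac{1}{11} = \left(\left(-4 + \sqrt{12}\right) - 43\right) \frac{1}{11} = \left(\left(-4 + 2 \sqrt{3}\right) - 43\right) \frac{1}{11} = \left(-47 + 2 \sqrt{3}\right) \frac{1}{11} = - \frac{47}{11} + \frac{2 \sqrt{3}}{11}$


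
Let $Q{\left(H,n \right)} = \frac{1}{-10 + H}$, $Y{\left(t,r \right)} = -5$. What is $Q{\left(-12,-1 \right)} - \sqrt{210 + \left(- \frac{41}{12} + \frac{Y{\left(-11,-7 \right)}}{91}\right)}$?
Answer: $- \frac{1}{22} - \frac{\sqrt{61569417}}{546} \approx -14.417$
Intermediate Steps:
$Q{\left(-12,-1 \right)} - \sqrt{210 + \left(- \frac{41}{12} + \frac{Y{\left(-11,-7 \right)}}{91}\right)} = \frac{1}{-10 - 12} - \sqrt{210 - \left(\frac{5}{91} + \frac{41}{12}\right)} = \frac{1}{-22} - \sqrt{210 - \frac{3791}{1092}} = - \frac{1}{22} - \sqrt{210 - \frac{3791}{1092}} = - \frac{1}{22} - \sqrt{\frac{225529}{1092}} = - \frac{1}{22} - \frac{\sqrt{61569417}}{546}$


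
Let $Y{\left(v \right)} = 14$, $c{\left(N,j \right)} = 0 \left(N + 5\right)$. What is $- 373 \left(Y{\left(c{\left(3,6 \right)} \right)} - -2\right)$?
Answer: $-5968$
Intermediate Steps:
$c{\left(N,j \right)} = 0$ ($c{\left(N,j \right)} = 0 \left(5 + N\right) = 0$)
$- 373 \left(Y{\left(c{\left(3,6 \right)} \right)} - -2\right) = - 373 \left(14 - -2\right) = - 373 \left(14 + 2\right) = \left(-373\right) 16 = -5968$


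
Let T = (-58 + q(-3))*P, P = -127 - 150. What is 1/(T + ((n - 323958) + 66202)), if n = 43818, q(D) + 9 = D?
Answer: -1/194548 ≈ -5.1401e-6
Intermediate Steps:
q(D) = -9 + D
P = -277
T = 19390 (T = (-58 + (-9 - 3))*(-277) = (-58 - 12)*(-277) = -70*(-277) = 19390)
1/(T + ((n - 323958) + 66202)) = 1/(19390 + ((43818 - 323958) + 66202)) = 1/(19390 + (-280140 + 66202)) = 1/(19390 - 213938) = 1/(-194548) = -1/194548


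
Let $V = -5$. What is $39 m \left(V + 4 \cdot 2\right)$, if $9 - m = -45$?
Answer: $6318$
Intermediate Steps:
$m = 54$ ($m = 9 - -45 = 9 + 45 = 54$)
$39 m \left(V + 4 \cdot 2\right) = 39 \cdot 54 \left(-5 + 4 \cdot 2\right) = 2106 \left(-5 + 8\right) = 2106 \cdot 3 = 6318$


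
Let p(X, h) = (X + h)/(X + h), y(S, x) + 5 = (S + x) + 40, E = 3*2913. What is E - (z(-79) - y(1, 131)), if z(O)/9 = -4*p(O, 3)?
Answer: 8942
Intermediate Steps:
E = 8739
y(S, x) = 35 + S + x (y(S, x) = -5 + ((S + x) + 40) = -5 + (40 + S + x) = 35 + S + x)
p(X, h) = 1
z(O) = -36 (z(O) = 9*(-4*1) = 9*(-4) = -36)
E - (z(-79) - y(1, 131)) = 8739 - (-36 - (35 + 1 + 131)) = 8739 - (-36 - 1*167) = 8739 - (-36 - 167) = 8739 - 1*(-203) = 8739 + 203 = 8942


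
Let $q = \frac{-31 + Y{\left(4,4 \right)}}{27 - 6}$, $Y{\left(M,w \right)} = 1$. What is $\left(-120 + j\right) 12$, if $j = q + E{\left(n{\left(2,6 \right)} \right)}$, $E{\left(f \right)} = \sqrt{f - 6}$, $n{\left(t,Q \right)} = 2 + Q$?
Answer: $- \frac{10200}{7} + 12 \sqrt{2} \approx -1440.2$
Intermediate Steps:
$E{\left(f \right)} = \sqrt{-6 + f}$
$q = - \frac{10}{7}$ ($q = \frac{-31 + 1}{27 - 6} = - \frac{30}{21} = \left(-30\right) \frac{1}{21} = - \frac{10}{7} \approx -1.4286$)
$j = - \frac{10}{7} + \sqrt{2}$ ($j = - \frac{10}{7} + \sqrt{-6 + \left(2 + 6\right)} = - \frac{10}{7} + \sqrt{-6 + 8} = - \frac{10}{7} + \sqrt{2} \approx -0.014358$)
$\left(-120 + j\right) 12 = \left(-120 - \left(\frac{10}{7} - \sqrt{2}\right)\right) 12 = \left(- \frac{850}{7} + \sqrt{2}\right) 12 = - \frac{10200}{7} + 12 \sqrt{2}$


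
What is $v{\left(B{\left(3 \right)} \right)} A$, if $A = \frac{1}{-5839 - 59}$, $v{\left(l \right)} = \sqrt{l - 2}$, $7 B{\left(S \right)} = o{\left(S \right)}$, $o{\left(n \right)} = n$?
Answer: $- \frac{i \sqrt{77}}{41286} \approx - 0.00021254 i$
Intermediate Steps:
$B{\left(S \right)} = \frac{S}{7}$
$v{\left(l \right)} = \sqrt{-2 + l}$
$A = - \frac{1}{5898}$ ($A = \frac{1}{-5898} = - \frac{1}{5898} \approx -0.00016955$)
$v{\left(B{\left(3 \right)} \right)} A = \sqrt{-2 + \frac{1}{7} \cdot 3} \left(- \frac{1}{5898}\right) = \sqrt{-2 + \frac{3}{7}} \left(- \frac{1}{5898}\right) = \sqrt{- \frac{11}{7}} \left(- \frac{1}{5898}\right) = \frac{i \sqrt{77}}{7} \left(- \frac{1}{5898}\right) = - \frac{i \sqrt{77}}{41286}$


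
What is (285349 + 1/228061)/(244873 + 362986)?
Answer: 65076978290/138628931399 ≈ 0.46943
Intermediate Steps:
(285349 + 1/228061)/(244873 + 362986) = (285349 + 1/228061)/607859 = (65076978290/228061)*(1/607859) = 65076978290/138628931399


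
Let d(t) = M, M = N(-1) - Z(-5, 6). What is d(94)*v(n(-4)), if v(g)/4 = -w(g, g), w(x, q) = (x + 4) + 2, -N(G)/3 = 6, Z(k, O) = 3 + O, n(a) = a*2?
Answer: -216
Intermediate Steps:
n(a) = 2*a
N(G) = -18 (N(G) = -3*6 = -18)
M = -27 (M = -18 - (3 + 6) = -18 - 1*9 = -18 - 9 = -27)
d(t) = -27
w(x, q) = 6 + x (w(x, q) = (4 + x) + 2 = 6 + x)
v(g) = -24 - 4*g (v(g) = 4*(-(6 + g)) = 4*(-6 - g) = -24 - 4*g)
d(94)*v(n(-4)) = -27*(-24 - 8*(-4)) = -27*(-24 - 4*(-8)) = -27*(-24 + 32) = -27*8 = -216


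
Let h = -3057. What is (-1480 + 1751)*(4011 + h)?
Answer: 258534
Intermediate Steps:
(-1480 + 1751)*(4011 + h) = (-1480 + 1751)*(4011 - 3057) = 271*954 = 258534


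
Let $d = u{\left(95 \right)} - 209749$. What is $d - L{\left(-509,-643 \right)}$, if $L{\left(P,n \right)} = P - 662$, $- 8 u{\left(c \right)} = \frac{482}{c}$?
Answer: $- \frac{79259881}{380} \approx -2.0858 \cdot 10^{5}$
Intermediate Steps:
$u{\left(c \right)} = - \frac{241}{4 c}$ ($u{\left(c \right)} = - \frac{482 \frac{1}{c}}{8} = - \frac{241}{4 c}$)
$L{\left(P,n \right)} = -662 + P$
$d = - \frac{79704861}{380}$ ($d = - \frac{241}{4 \cdot 95} - 209749 = \left(- \frac{241}{4}\right) \frac{1}{95} - 209749 = - \frac{241}{380} - 209749 = - \frac{79704861}{380} \approx -2.0975 \cdot 10^{5}$)
$d - L{\left(-509,-643 \right)} = - \frac{79704861}{380} - \left(-662 - 509\right) = - \frac{79704861}{380} - -1171 = - \frac{79704861}{380} + 1171 = - \frac{79259881}{380}$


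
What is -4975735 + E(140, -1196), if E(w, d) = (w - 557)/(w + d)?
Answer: -1751458581/352 ≈ -4.9757e+6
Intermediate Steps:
E(w, d) = (-557 + w)/(d + w)
-4975735 + E(140, -1196) = -4975735 + (-557 + 140)/(-1196 + 140) = -4975735 - 417/(-1056) = -4975735 - 1/1056*(-417) = -4975735 + 139/352 = -1751458581/352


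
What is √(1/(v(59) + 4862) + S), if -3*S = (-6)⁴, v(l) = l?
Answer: I*√10461411191/4921 ≈ 20.785*I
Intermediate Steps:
S = -432 (S = -⅓*(-6)⁴ = -⅓*1296 = -432)
√(1/(v(59) + 4862) + S) = √(1/(59 + 4862) - 432) = √(1/4921 - 432) = √(-2125871/4921) = I*√10461411191/4921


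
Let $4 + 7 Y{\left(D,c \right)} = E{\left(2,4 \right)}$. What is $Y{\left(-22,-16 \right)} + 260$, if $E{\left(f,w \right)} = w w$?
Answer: $\frac{1832}{7} \approx 261.71$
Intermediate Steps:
$E{\left(f,w \right)} = w^{2}$
$Y{\left(D,c \right)} = \frac{12}{7}$ ($Y{\left(D,c \right)} = - \frac{4}{7} + \frac{4^{2}}{7} = - \frac{4}{7} + \frac{1}{7} \cdot 16 = - \frac{4}{7} + \frac{16}{7} = \frac{12}{7}$)
$Y{\left(-22,-16 \right)} + 260 = \frac{12}{7} + 260 = \frac{1832}{7}$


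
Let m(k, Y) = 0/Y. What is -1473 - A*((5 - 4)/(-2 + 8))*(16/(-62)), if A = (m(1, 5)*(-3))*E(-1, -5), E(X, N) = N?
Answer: -1473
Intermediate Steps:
m(k, Y) = 0
A = 0 (A = (0*(-3))*(-5) = 0*(-5) = 0)
-1473 - A*((5 - 4)/(-2 + 8))*(16/(-62)) = -1473 - 0*((5 - 4)/(-2 + 8))*(16/(-62)) = -1473 - 0*(1/6)*(16*(-1/62)) = -1473 - 0*(1*(1/6))*(-8/31) = -1473 - 0*(1/6)*(-8/31) = -1473 - 0*(-4)/93 = -1473 - 1*0 = -1473 + 0 = -1473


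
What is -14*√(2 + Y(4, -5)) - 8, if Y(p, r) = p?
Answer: -8 - 14*√6 ≈ -42.293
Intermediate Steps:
-14*√(2 + Y(4, -5)) - 8 = -14*√(2 + 4) - 8 = -14*√6 - 8 = -8 - 14*√6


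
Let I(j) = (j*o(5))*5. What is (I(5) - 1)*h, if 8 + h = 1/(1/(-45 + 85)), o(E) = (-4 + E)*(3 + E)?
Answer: 6368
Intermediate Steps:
I(j) = 40*j (I(j) = (j*(-12 + 5² - 1*5))*5 = (j*(-12 + 25 - 5))*5 = (j*8)*5 = (8*j)*5 = 40*j)
h = 32 (h = -8 + 1/(1/(-45 + 85)) = -8 + 1/(1/40) = -8 + 40 = 32)
(I(5) - 1)*h = (40*5 - 1)*32 = (200 - 1)*32 = 199*32 = 6368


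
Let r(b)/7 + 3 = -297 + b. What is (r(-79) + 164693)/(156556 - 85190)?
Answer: 81020/35683 ≈ 2.2705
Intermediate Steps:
r(b) = -2100 + 7*b (r(b) = -21 + 7*(-297 + b) = -21 + (-2079 + 7*b) = -2100 + 7*b)
(r(-79) + 164693)/(156556 - 85190) = ((-2100 + 7*(-79)) + 164693)/(156556 - 85190) = ((-2100 - 553) + 164693)/71366 = (-2653 + 164693)*(1/71366) = 162040*(1/71366) = 81020/35683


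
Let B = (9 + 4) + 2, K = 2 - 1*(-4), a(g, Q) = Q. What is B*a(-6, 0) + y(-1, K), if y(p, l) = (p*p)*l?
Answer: 6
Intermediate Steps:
K = 6 (K = 2 + 4 = 6)
y(p, l) = l*p² (y(p, l) = p²*l = l*p²)
B = 15 (B = 13 + 2 = 15)
B*a(-6, 0) + y(-1, K) = 15*0 + 6*(-1)² = 0 + 6*1 = 0 + 6 = 6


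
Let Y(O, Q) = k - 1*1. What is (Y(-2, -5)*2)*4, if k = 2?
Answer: 8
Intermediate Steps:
Y(O, Q) = 1 (Y(O, Q) = 2 - 1*1 = 2 - 1 = 1)
(Y(-2, -5)*2)*4 = (1*2)*4 = 2*4 = 8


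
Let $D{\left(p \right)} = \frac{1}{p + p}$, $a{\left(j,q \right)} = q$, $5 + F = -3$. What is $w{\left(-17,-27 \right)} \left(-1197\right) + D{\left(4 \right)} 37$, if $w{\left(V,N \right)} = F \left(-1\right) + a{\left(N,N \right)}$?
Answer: $\frac{181981}{8} \approx 22748.0$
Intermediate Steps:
$F = -8$ ($F = -5 - 3 = -8$)
$D{\left(p \right)} = \frac{1}{2 p}$
$w{\left(V,N \right)} = 8 + N$ ($w{\left(V,N \right)} = \left(-8\right) \left(-1\right) + N = 8 + N$)
$w{\left(-17,-27 \right)} \left(-1197\right) + D{\left(4 \right)} 37 = \left(8 - 27\right) \left(-1197\right) + \frac{1}{2 \cdot 4} \cdot 37 = \left(-19\right) \left(-1197\right) + \frac{1}{2} \cdot \frac{1}{4} \cdot 37 = 22743 + \frac{1}{8} \cdot 37 = 22743 + \frac{37}{8} = \frac{181981}{8}$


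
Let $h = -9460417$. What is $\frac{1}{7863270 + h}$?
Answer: $- \frac{1}{1597147} \approx -6.2612 \cdot 10^{-7}$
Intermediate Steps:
$\frac{1}{7863270 + h} = \frac{1}{7863270 - 9460417} = \frac{1}{-1597147} = - \frac{1}{1597147}$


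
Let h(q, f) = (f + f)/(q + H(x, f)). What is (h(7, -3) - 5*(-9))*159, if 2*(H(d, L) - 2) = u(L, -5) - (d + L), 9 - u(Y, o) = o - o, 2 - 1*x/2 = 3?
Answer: 56763/8 ≈ 7095.4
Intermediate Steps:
x = -2 (x = 4 - 2*3 = 4 - 6 = -2)
u(Y, o) = 9 (u(Y, o) = 9 - (o - o) = 9 - 1*0 = 9 + 0 = 9)
H(d, L) = 13/2 - L/2 - d/2 (H(d, L) = 2 + (9 - (d + L))/2 = 2 + (9 - (L + d))/2 = 2 + (9 + (-L - d))/2 = 2 + (9 - L - d)/2 = 2 + (9/2 - L/2 - d/2) = 13/2 - L/2 - d/2)
h(q, f) = 2*f/(15/2 + q - f/2) (h(q, f) = (f + f)/(q + (13/2 - f/2 - ½*(-2))) = (2*f)/(q + (13/2 - f/2 + 1)) = (2*f)/(q + (15/2 - f/2)) = (2*f)/(15/2 + q - f/2) = 2*f/(15/2 + q - f/2))
(h(7, -3) - 5*(-9))*159 = (4*(-3)/(15 - 1*(-3) + 2*7) - 5*(-9))*159 = (4*(-3)/(15 + 3 + 14) + 45)*159 = (4*(-3)/32 + 45)*159 = (4*(-3)*(1/32) + 45)*159 = (-3/8 + 45)*159 = (357/8)*159 = 56763/8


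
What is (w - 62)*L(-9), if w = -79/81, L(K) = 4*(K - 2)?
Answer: 224444/81 ≈ 2770.9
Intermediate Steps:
L(K) = -8 + 4*K (L(K) = 4*(-2 + K) = -8 + 4*K)
w = -79/81 (w = -79*1/81 = -79/81 ≈ -0.97531)
(w - 62)*L(-9) = (-79/81 - 62)*(-8 + 4*(-9)) = -5101*(-8 - 36)/81 = -5101/81*(-44) = 224444/81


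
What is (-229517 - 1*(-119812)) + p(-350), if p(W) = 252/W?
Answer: -2742643/25 ≈ -1.0971e+5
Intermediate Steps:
(-229517 - 1*(-119812)) + p(-350) = (-229517 - 1*(-119812)) + 252/(-350) = (-229517 + 119812) + 252*(-1/350) = -109705 - 18/25 = -2742643/25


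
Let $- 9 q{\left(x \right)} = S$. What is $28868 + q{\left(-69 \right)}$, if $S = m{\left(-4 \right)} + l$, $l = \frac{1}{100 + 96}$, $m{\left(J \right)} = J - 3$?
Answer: $\frac{16974841}{588} \approx 28869.0$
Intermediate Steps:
$m{\left(J \right)} = -3 + J$ ($m{\left(J \right)} = J - 3 = -3 + J$)
$l = \frac{1}{196} \approx 0.005102$
$S = - \frac{1371}{196}$ ($S = \left(-3 - 4\right) + \frac{1}{196} = -7 + \frac{1}{196} = - \frac{1371}{196} \approx -6.9949$)
$q{\left(x \right)} = \frac{457}{588}$ ($q{\left(x \right)} = \left(- \frac{1}{9}\right) \left(- \frac{1371}{196}\right) = \frac{457}{588}$)
$28868 + q{\left(-69 \right)} = 28868 + \frac{457}{588} = \frac{16974841}{588}$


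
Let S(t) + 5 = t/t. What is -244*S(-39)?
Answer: 976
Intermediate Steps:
S(t) = -4 (S(t) = -5 + t/t = -5 + 1 = -4)
-244*S(-39) = -244*(-4) = 976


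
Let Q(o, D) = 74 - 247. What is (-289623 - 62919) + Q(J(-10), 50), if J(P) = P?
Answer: -352715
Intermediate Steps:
Q(o, D) = -173
(-289623 - 62919) + Q(J(-10), 50) = (-289623 - 62919) - 173 = -352542 - 173 = -352715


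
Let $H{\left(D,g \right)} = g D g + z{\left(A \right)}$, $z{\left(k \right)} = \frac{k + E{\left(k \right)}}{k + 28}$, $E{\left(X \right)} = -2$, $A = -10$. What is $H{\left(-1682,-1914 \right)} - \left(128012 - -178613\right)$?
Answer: $- \frac{18486416093}{3} \approx -6.1621 \cdot 10^{9}$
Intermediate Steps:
$z{\left(k \right)} = \frac{-2 + k}{28 + k}$ ($z{\left(k \right)} = \frac{k - 2}{k + 28} = \frac{-2 + k}{28 + k}$)
$H{\left(D,g \right)} = - \frac{2}{3} + D g^{2}$ ($H{\left(D,g \right)} = g D g + \frac{-2 - 10}{28 - 10} = D g g + \frac{1}{18} \left(-12\right) = D g^{2} + \frac{1}{18} \left(-12\right) = D g^{2} - \frac{2}{3} = - \frac{2}{3} + D g^{2}$)
$H{\left(-1682,-1914 \right)} - \left(128012 - -178613\right) = \left(- \frac{2}{3} - 1682 \left(-1914\right)^{2}\right) - \left(128012 - -178613\right) = \left(- \frac{2}{3} - 6161832072\right) - \left(128012 + 178613\right) = \left(- \frac{2}{3} - 6161832072\right) - 306625 = - \frac{18485496218}{3} - 306625 = - \frac{18486416093}{3}$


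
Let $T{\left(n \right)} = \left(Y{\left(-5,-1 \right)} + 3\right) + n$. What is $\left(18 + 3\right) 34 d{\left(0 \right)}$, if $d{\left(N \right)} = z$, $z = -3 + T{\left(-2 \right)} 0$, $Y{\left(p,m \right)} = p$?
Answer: $-2142$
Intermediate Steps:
$T{\left(n \right)} = -2 + n$ ($T{\left(n \right)} = \left(-5 + 3\right) + n = -2 + n$)
$z = -3$ ($z = -3 + \left(-2 - 2\right) 0 = -3 - 0 = -3 + 0 = -3$)
$d{\left(N \right)} = -3$
$\left(18 + 3\right) 34 d{\left(0 \right)} = \left(18 + 3\right) 34 \left(-3\right) = 21 \cdot 34 \left(-3\right) = 714 \left(-3\right) = -2142$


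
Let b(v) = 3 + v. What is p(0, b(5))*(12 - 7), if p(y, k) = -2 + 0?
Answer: -10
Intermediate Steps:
p(y, k) = -2
p(0, b(5))*(12 - 7) = -2*(12 - 7) = -2*5 = -10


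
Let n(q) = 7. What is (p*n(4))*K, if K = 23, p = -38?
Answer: -6118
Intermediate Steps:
(p*n(4))*K = -38*7*23 = -266*23 = -6118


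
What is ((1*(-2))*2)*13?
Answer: -52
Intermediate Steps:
((1*(-2))*2)*13 = -2*2*13 = -4*13 = -52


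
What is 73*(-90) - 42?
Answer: -6612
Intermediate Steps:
73*(-90) - 42 = -6570 - 42 = -6612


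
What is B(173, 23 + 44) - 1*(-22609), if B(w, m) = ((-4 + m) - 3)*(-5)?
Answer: 22309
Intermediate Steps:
B(w, m) = 35 - 5*m (B(w, m) = (-7 + m)*(-5) = 35 - 5*m)
B(173, 23 + 44) - 1*(-22609) = (35 - 5*(23 + 44)) - 1*(-22609) = (35 - 5*67) + 22609 = (35 - 335) + 22609 = -300 + 22609 = 22309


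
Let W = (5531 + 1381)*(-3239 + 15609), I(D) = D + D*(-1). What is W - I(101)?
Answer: 85501440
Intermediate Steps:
I(D) = 0 (I(D) = D - D = 0)
W = 85501440 (W = 6912*12370 = 85501440)
W - I(101) = 85501440 - 1*0 = 85501440 + 0 = 85501440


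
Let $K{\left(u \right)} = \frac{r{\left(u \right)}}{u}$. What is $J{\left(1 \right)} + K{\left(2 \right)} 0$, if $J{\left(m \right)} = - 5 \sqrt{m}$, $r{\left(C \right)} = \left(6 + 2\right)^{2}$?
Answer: $-5$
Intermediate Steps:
$r{\left(C \right)} = 64$ ($r{\left(C \right)} = 8^{2} = 64$)
$K{\left(u \right)} = \frac{64}{u}$
$J{\left(1 \right)} + K{\left(2 \right)} 0 = - 5 \sqrt{1} + \frac{64}{2} \cdot 0 = \left(-5\right) 1 + 64 \cdot \frac{1}{2} \cdot 0 = -5 + 32 \cdot 0 = -5 + 0 = -5$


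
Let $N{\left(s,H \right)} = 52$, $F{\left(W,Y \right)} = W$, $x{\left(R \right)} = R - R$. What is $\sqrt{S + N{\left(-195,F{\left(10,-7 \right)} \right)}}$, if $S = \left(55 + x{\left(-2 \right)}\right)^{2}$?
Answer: $\sqrt{3077} \approx 55.471$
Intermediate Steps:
$x{\left(R \right)} = 0$
$S = 3025$ ($S = \left(55 + 0\right)^{2} = 55^{2} = 3025$)
$\sqrt{S + N{\left(-195,F{\left(10,-7 \right)} \right)}} = \sqrt{3025 + 52} = \sqrt{3077}$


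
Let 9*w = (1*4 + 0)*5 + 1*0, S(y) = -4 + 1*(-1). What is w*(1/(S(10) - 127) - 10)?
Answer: -6605/297 ≈ -22.239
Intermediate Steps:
S(y) = -5 (S(y) = -4 - 1 = -5)
w = 20/9 (w = ((1*4 + 0)*5 + 1*0)/9 = ((4 + 0)*5 + 0)/9 = (4*5 + 0)/9 = (20 + 0)/9 = (⅑)*20 = 20/9 ≈ 2.2222)
w*(1/(S(10) - 127) - 10) = 20*(1/(-5 - 127) - 10)/9 = 20*(1/(-132) - 10)/9 = 20*(-1/132 - 10)/9 = (20/9)*(-1321/132) = -6605/297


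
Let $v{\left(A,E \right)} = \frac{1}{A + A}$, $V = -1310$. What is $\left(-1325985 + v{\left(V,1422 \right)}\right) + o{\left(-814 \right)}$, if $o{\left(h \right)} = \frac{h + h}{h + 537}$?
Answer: $- \frac{962316088817}{725740} \approx -1.326 \cdot 10^{6}$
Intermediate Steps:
$v{\left(A,E \right)} = \frac{1}{2 A}$
$o{\left(h \right)} = \frac{2 h}{537 + h}$
$\left(-1325985 + v{\left(V,1422 \right)}\right) + o{\left(-814 \right)} = \left(-1325985 + \frac{1}{2 \left(-1310\right)}\right) + 2 \left(-814\right) \frac{1}{537 - 814} = \left(-1325985 + \frac{1}{2} \left(- \frac{1}{1310}\right)\right) + 2 \left(-814\right) \frac{1}{-277} = \left(-1325985 - \frac{1}{2620}\right) + 2 \left(-814\right) \left(- \frac{1}{277}\right) = - \frac{3474080701}{2620} + \frac{1628}{277} = - \frac{962316088817}{725740}$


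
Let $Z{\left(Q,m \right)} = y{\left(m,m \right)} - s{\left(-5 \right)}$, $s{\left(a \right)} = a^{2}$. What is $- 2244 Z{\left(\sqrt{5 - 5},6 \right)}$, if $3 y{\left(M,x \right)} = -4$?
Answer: $59092$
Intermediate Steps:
$y{\left(M,x \right)} = - \frac{4}{3}$ ($y{\left(M,x \right)} = \frac{1}{3} \left(-4\right) = - \frac{4}{3}$)
$Z{\left(Q,m \right)} = - \frac{79}{3}$ ($Z{\left(Q,m \right)} = - \frac{4}{3} - \left(-5\right)^{2} = - \frac{4}{3} - 25 = - \frac{79}{3}$)
$- 2244 Z{\left(\sqrt{5 - 5},6 \right)} = \left(-2244\right) \left(- \frac{79}{3}\right) = 59092$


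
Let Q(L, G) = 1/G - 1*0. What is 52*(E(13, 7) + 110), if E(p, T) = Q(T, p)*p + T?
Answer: 6136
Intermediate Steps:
Q(L, G) = 1/G (Q(L, G) = 1/G + 0 = 1/G)
E(p, T) = 1 + T (E(p, T) = p/p + T = 1 + T)
52*(E(13, 7) + 110) = 52*((1 + 7) + 110) = 52*(8 + 110) = 52*118 = 6136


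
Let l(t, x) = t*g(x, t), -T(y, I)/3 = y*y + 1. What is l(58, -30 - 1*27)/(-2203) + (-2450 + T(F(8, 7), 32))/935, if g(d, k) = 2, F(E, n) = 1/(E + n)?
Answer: -413433628/154485375 ≈ -2.6762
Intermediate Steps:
T(y, I) = -3 - 3*y² (T(y, I) = -3*(y*y + 1) = -3*(y² + 1) = -3*(1 + y²) = -3 - 3*y²)
l(t, x) = 2*t (l(t, x) = t*2 = 2*t)
l(58, -30 - 1*27)/(-2203) + (-2450 + T(F(8, 7), 32))/935 = (2*58)/(-2203) + (-2450 + (-3 - 3/(8 + 7)²))/935 = 116*(-1/2203) + (-2450 + (-3 - 3*(1/15)²))*(1/935) = -116/2203 + (-2450 + (-3 - 3*(1/15)²))*(1/935) = -116/2203 + (-2450 + (-3 - 3*1/225))*(1/935) = -116/2203 + (-2450 + (-3 - 1/75))*(1/935) = -116/2203 + (-2450 - 226/75)*(1/935) = -116/2203 - 183976/75*1/935 = -116/2203 - 183976/70125 = -413433628/154485375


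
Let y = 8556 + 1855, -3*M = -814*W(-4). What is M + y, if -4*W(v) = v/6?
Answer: 94106/9 ≈ 10456.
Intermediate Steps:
W(v) = -v/24 (W(v) = -v/(4*6) = -v/24)
M = 407/9 (M = -(-814)*(-1/24*(-4))/3 = -(-814)/(3*6) = -⅓*(-407/3) = 407/9 ≈ 45.222)
y = 10411
M + y = 407/9 + 10411 = 94106/9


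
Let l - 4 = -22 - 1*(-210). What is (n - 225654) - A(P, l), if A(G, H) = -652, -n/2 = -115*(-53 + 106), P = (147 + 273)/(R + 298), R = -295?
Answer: -212812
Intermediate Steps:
P = 140 (P = (147 + 273)/(-295 + 298) = 420/3 = 420*(1/3) = 140)
l = 192 (l = 4 + (-22 - 1*(-210)) = 4 + (-22 + 210) = 4 + 188 = 192)
n = 12190 (n = -(-230)*(-53 + 106) = -(-230)*53 = -2*(-6095) = 12190)
(n - 225654) - A(P, l) = (12190 - 225654) - 1*(-652) = -213464 + 652 = -212812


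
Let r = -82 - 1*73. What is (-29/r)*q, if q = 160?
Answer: 928/31 ≈ 29.935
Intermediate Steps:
r = -155 (r = -82 - 73 = -155)
(-29/r)*q = -29/(-155)*160 = -29*(-1/155)*160 = (29/155)*160 = 928/31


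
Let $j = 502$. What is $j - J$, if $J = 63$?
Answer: $439$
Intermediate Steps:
$j - J = 502 - 63 = 439$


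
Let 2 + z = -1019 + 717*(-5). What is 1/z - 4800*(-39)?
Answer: 862243199/4606 ≈ 1.8720e+5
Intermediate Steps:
z = -4606 (z = -2 + (-1019 + 717*(-5)) = -2 + (-1019 - 3585) = -2 - 4604 = -4606)
1/z - 4800*(-39) = 1/(-4606) - 4800*(-39) = -1/4606 - 1*(-187200) = -1/4606 + 187200 = 862243199/4606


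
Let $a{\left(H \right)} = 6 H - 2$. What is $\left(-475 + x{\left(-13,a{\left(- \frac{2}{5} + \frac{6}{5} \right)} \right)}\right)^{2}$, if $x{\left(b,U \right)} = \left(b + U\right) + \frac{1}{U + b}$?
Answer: $\frac{15314310001}{65025} \approx 2.3551 \cdot 10^{5}$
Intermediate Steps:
$a{\left(H \right)} = -2 + 6 H$
$x{\left(b,U \right)} = U + b + \frac{1}{U + b}$ ($x{\left(b,U \right)} = \left(U + b\right) + \frac{1}{U + b} = U + b + \frac{1}{U + b}$)
$\left(-475 + x{\left(-13,a{\left(- \frac{2}{5} + \frac{6}{5} \right)} \right)}\right)^{2} = \left(-475 + \frac{1 + \left(-2 + 6 \left(- \frac{2}{5} + \frac{6}{5}\right)\right)^{2} + \left(-13\right)^{2} + 2 \left(-2 + 6 \left(- \frac{2}{5} + \frac{6}{5}\right)\right) \left(-13\right)}{\left(-2 + 6 \left(- \frac{2}{5} + \frac{6}{5}\right)\right) - 13}\right)^{2} = \left(-475 + \frac{1 + \left(-2 + 6 \left(\left(-2\right) \frac{1}{5} + 6 \cdot \frac{1}{5}\right)\right)^{2} + 169 + 2 \left(-2 + 6 \left(\left(-2\right) \frac{1}{5} + 6 \cdot \frac{1}{5}\right)\right) \left(-13\right)}{\left(-2 + 6 \left(\left(-2\right) \frac{1}{5} + 6 \cdot \frac{1}{5}\right)\right) - 13}\right)^{2} = \left(-475 + \frac{1 + \left(-2 + 6 \left(- \frac{2}{5} + \frac{6}{5}\right)\right)^{2} + 169 + 2 \left(-2 + 6 \left(- \frac{2}{5} + \frac{6}{5}\right)\right) \left(-13\right)}{\left(-2 + 6 \left(- \frac{2}{5} + \frac{6}{5}\right)\right) - 13}\right)^{2} = \left(-475 + \frac{1 + \left(-2 + 6 \cdot \frac{4}{5}\right)^{2} + 169 + 2 \left(-2 + 6 \cdot \frac{4}{5}\right) \left(-13\right)}{\left(-2 + 6 \cdot \frac{4}{5}\right) - 13}\right)^{2} = \left(-475 + \frac{1 + \left(-2 + \frac{24}{5}\right)^{2} + 169 + 2 \left(-2 + \frac{24}{5}\right) \left(-13\right)}{\left(-2 + \frac{24}{5}\right) - 13}\right)^{2} = \left(-475 + \frac{1 + \left(\frac{14}{5}\right)^{2} + 169 + 2 \cdot \frac{14}{5} \left(-13\right)}{\frac{14}{5} - 13}\right)^{2} = \left(-475 + \frac{1 + \frac{196}{25} + 169 - \frac{364}{5}}{- \frac{51}{5}}\right)^{2} = \left(-475 - \frac{2626}{255}\right)^{2} = \left(- \frac{123751}{255}\right)^{2} = \frac{15314310001}{65025}$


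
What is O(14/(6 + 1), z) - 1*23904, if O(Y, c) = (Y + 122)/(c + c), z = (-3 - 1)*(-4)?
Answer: -191201/8 ≈ -23900.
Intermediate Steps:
z = 16 (z = -4*(-4) = 16)
O(Y, c) = (122 + Y)/(2*c) (O(Y, c) = (122 + Y)/((2*c)) = (122 + Y)*(1/(2*c)) = (122 + Y)/(2*c))
O(14/(6 + 1), z) - 1*23904 = (½)*(122 + 14/(6 + 1))/16 - 1*23904 = (½)*(1/16)*(122 + 14/7) - 23904 = (½)*(1/16)*(122 + (⅐)*14) - 23904 = (½)*(1/16)*(122 + 2) - 23904 = (½)*(1/16)*124 - 23904 = 31/8 - 23904 = -191201/8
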